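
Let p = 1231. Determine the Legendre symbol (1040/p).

Pull out 2^4: since 1231 ≡ 7 (mod 8), (2/1231) = +1, so (2/1231)^4 = +1.
Reciprocity: 65 ≡ 1 and 1231 ≡ 3 (mod 4), so (65/1231) = +(1231/65).
Reduce top mod 65: now compute (61/65).
Reciprocity: 61 ≡ 1 and 65 ≡ 1 (mod 4), so (61/65) = +(65/61).
Reduce top mod 61: now compute (4/61).
Pull out 2^2: since 61 ≡ 5 (mod 8), (2/61) = -1, so (2/61)^2 = +1.
Reached (1/61) = 1. Collecting the sign flips along the way, the symbol is +1.

1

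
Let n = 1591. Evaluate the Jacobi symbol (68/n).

-1

Pull out 2^2: since 1591 ≡ 7 (mod 8), (2/1591) = +1, so (2/1591)^2 = +1.
Reciprocity: 17 ≡ 1 and 1591 ≡ 3 (mod 4), so (17/1591) = +(1591/17).
Reduce top mod 17: now compute (10/17).
Pull out 2: since 17 ≡ 1 (mod 8), (2/17) = +1.
Reciprocity: 5 ≡ 1 and 17 ≡ 1 (mod 4), so (5/17) = +(17/5).
Reduce top mod 5: now compute (2/5).
Pull out 2: since 5 ≡ 5 (mod 8), (2/5) = -1.
Reached (1/5) = 1. Collecting the sign flips along the way, the symbol is -1.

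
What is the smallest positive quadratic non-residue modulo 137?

3

(2/137) = +1, so 2 is a residue.
(3/137) = −1, so 3 is the smallest positive non-residue mod 137.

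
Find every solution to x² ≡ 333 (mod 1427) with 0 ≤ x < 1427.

Since 1427 ≡ 3 (mod 4), a square root of 333 is 333^((1427+1)/4) = 333^357 mod 1427.
Repeated squaring: 333^2≡1010, 333^4≡1222, 333^8≡642, 333^16≡1188, 333^32≡41, 333^64≡254, 333^128≡301, 333^256≡700 (mod 1427).
333^357 = 333^(256+64+32+4+1) ≡ 1034 (mod 1427).
Check: 1034² = 1069156 ≡ 333 (mod 1427). The two roots are 393 and 1034.

393, 1034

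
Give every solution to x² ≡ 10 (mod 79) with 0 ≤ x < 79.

Since 79 ≡ 3 (mod 4), a square root of 10 is 10^((79+1)/4) = 10^20 mod 79.
Repeated squaring: 10^2≡21, 10^4≡46, 10^8≡62, 10^16≡52 (mod 79).
10^20 = 10^(16+4) ≡ 22 (mod 79).
Check: 22² = 484 ≡ 10 (mod 79). The two roots are 22 and 57.

22, 57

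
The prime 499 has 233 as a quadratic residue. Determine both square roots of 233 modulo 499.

65, 434

Since 499 ≡ 3 (mod 4), a square root of 233 is 233^((499+1)/4) = 233^125 mod 499.
Repeated squaring: 233^2≡397, 233^4≡424, 233^8≡136, 233^16≡33, 233^32≡91, 233^64≡297 (mod 499).
233^125 = 233^(64+32+16+8+4+1) ≡ 434 (mod 499).
Check: 434² = 188356 ≡ 233 (mod 499). The two roots are 65 and 434.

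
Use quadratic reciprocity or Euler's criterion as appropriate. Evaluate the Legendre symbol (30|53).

-1

Pull out 2: since 53 ≡ 5 (mod 8), (2/53) = -1.
Reciprocity: 15 ≡ 3 and 53 ≡ 1 (mod 4), so (15/53) = +(53/15).
Reduce top mod 15: now compute (8/15).
Pull out 2^3: since 15 ≡ 7 (mod 8), (2/15) = +1, so (2/15)^3 = +1.
Reached (1/15) = 1. Collecting the sign flips along the way, the symbol is -1.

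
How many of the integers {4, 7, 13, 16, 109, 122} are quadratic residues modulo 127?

(4/127) = +1 → QR.
(7/127) = -1 → non-residue.
(13/127) = +1 → QR.
(16/127) = +1 → QR.
(109/127) = -1 → non-residue.
(122/127) = +1 → QR.
Total quadratic residues among the 6: 4.

4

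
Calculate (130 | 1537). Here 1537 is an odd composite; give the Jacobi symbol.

Pull out 2: since 1537 ≡ 1 (mod 8), (2/1537) = +1.
Reciprocity: 65 ≡ 1 and 1537 ≡ 1 (mod 4), so (65/1537) = +(1537/65).
Reduce top mod 65: now compute (42/65).
Pull out 2: since 65 ≡ 1 (mod 8), (2/65) = +1.
Reciprocity: 21 ≡ 1 and 65 ≡ 1 (mod 4), so (21/65) = +(65/21).
Reduce top mod 21: now compute (2/21).
Pull out 2: since 21 ≡ 5 (mod 8), (2/21) = -1.
Reached (1/21) = 1. Collecting the sign flips along the way, the symbol is -1.

-1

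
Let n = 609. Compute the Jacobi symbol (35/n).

0

Reciprocity: 35 ≡ 3 and 609 ≡ 1 (mod 4), so (35/609) = +(609/35).
Reduce top mod 35: now compute (14/35).
Pull out 2: since 35 ≡ 3 (mod 8), (2/35) = -1.
Reciprocity: 7 ≡ 3 and 35 ≡ 3 (mod 4), so (7/35) = −(35/7).
Reduce top mod 7: now compute (0/7).
Top reduces to 0: gcd > 1, so the symbol is 0.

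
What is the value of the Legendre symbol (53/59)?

1

Reciprocity: 53 ≡ 1 and 59 ≡ 3 (mod 4), so (53/59) = +(59/53).
Reduce top mod 53: now compute (6/53).
Pull out 2: since 53 ≡ 5 (mod 8), (2/53) = -1.
Reciprocity: 3 ≡ 3 and 53 ≡ 1 (mod 4), so (3/53) = +(53/3).
Reduce top mod 3: now compute (2/3).
Pull out 2: since 3 ≡ 3 (mod 8), (2/3) = -1.
Reached (1/3) = 1. Collecting the sign flips along the way, the symbol is +1.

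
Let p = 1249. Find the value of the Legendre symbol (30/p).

1

Pull out 2: since 1249 ≡ 1 (mod 8), (2/1249) = +1.
Reciprocity: 15 ≡ 3 and 1249 ≡ 1 (mod 4), so (15/1249) = +(1249/15).
Reduce top mod 15: now compute (4/15).
Pull out 2^2: since 15 ≡ 7 (mod 8), (2/15) = +1, so (2/15)^2 = +1.
Reached (1/15) = 1. Collecting the sign flips along the way, the symbol is +1.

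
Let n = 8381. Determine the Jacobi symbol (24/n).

Pull out 2^3: since 8381 ≡ 5 (mod 8), (2/8381) = -1, so (2/8381)^3 = -1.
Reciprocity: 3 ≡ 3 and 8381 ≡ 1 (mod 4), so (3/8381) = +(8381/3).
Reduce top mod 3: now compute (2/3).
Pull out 2: since 3 ≡ 3 (mod 8), (2/3) = -1.
Reached (1/3) = 1. Collecting the sign flips along the way, the symbol is +1.

1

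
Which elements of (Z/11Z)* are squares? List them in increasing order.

1 3 4 5 9

Square k = 1,…,5 (k and 11−k give the same square):
1²=1, 2²=4, 3²=9, 4²≡5, 5²≡3 (mod 11).
So the quadratic residues mod 11 are {1, 3, 4, 5, 9}.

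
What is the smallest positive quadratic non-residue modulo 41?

(2/41) = +1, so 2 is a residue.
(3/41) = −1, so 3 is the smallest positive non-residue mod 41.

3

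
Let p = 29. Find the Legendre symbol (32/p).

-1

Euler's criterion: (32/29) ≡ 3^14 (mod 29).
3^2 ≡ 9 (mod 29)
3^4 ≡ 23 (mod 29)
3^8 ≡ 7 (mod 29)
3^14 = 3^(8+4+2) ≡ 28 (mod 29).
Result is 28 ≡ −1, so (32/29) = −1.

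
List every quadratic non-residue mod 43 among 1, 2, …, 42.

2 3 5 7 8 12 18 19 20 22 26 27 28 29 30 32 33 34 37 39 42

Square k = 1,…,21 (k and 43−k give the same square):
1²=1, 2²=4, 3²=9, 4²=16, 5²=25, 6²=36, 7²≡6, 8²≡21, 9²≡38, 10²≡14, 11²≡35, 12²≡15, 13²≡40, 14²≡24, 15²≡10, 16²≡41, 17²≡31, 18²≡23, 19²≡17, 20²≡13, 21²≡11 (mod 43).
The residues are {1, 4, 6, 9, 10, 11, 13, 14, 15, 16, 17, 21, 23, 24, 25, 31, 35, 36, 38, 40, 41}; the non-residues are the remaining 21 nonzero classes.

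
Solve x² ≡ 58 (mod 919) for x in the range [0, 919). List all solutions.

229, 690

Since 919 ≡ 3 (mod 4), a square root of 58 is 58^((919+1)/4) = 58^230 mod 919.
Repeated squaring: 58^2≡607, 58^4≡849, 58^8≡305, 58^16≡206, 58^32≡162, 58^64≡512, 58^128≡229 (mod 919).
58^230 = 58^(128+64+32+4+2) ≡ 229 (mod 919).
Check: 229² = 52441 ≡ 58 (mod 919). The two roots are 229 and 690.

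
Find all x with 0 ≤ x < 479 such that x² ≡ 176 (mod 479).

232, 247

Since 479 ≡ 3 (mod 4), a square root of 176 is 176^((479+1)/4) = 176^120 mod 479.
Repeated squaring: 176^2≡320, 176^4≡373, 176^8≡219, 176^16≡61, 176^32≡368, 176^64≡346 (mod 479).
176^120 = 176^(64+32+16+8) ≡ 247 (mod 479).
Check: 247² = 61009 ≡ 176 (mod 479). The two roots are 232 and 247.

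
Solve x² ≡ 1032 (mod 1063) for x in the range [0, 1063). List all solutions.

345, 718

Since 1063 ≡ 3 (mod 4), a square root of 1032 is 1032^((1063+1)/4) = 1032^266 mod 1063.
Repeated squaring: 1032^2≡961, 1032^4≡837, 1032^8≡52, 1032^16≡578, 1032^32≡302, 1032^64≡849, 1032^128≡87, 1032^256≡128 (mod 1063).
1032^266 = 1032^(256+8+2) ≡ 345 (mod 1063).
Check: 345² = 119025 ≡ 1032 (mod 1063). The two roots are 345 and 718.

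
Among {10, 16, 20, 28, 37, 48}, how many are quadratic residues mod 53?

(10/53) = +1 → QR.
(16/53) = +1 → QR.
(20/53) = -1 → non-residue.
(28/53) = +1 → QR.
(37/53) = +1 → QR.
(48/53) = -1 → non-residue.
Total quadratic residues among the 6: 4.

4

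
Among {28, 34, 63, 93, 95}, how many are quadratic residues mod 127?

1

(28/127) = -1 → non-residue.
(34/127) = +1 → QR.
(63/127) = -1 → non-residue.
(93/127) = -1 → non-residue.
(95/127) = -1 → non-residue.
Total quadratic residues among the 5: 1.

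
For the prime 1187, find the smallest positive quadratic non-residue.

2

(2/1187) = −1, so 2 is the smallest positive non-residue mod 1187.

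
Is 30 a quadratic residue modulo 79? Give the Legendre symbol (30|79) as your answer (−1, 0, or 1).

-1

Pull out 2: since 79 ≡ 7 (mod 8), (2/79) = +1.
Reciprocity: 15 ≡ 3 and 79 ≡ 3 (mod 4), so (15/79) = −(79/15).
Reduce top mod 15: now compute (4/15).
Pull out 2^2: since 15 ≡ 7 (mod 8), (2/15) = +1, so (2/15)^2 = +1.
Reached (1/15) = 1. Collecting the sign flips along the way, the symbol is -1.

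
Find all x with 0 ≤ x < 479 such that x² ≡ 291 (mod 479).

214, 265

Since 479 ≡ 3 (mod 4), a square root of 291 is 291^((479+1)/4) = 291^120 mod 479.
Repeated squaring: 291^2≡377, 291^4≡345, 291^8≡233, 291^16≡162, 291^32≡378, 291^64≡142 (mod 479).
291^120 = 291^(64+32+16+8) ≡ 214 (mod 479).
Check: 214² = 45796 ≡ 291 (mod 479). The two roots are 214 and 265.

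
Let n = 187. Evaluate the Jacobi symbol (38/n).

1

Pull out 2: since 187 ≡ 3 (mod 8), (2/187) = -1.
Reciprocity: 19 ≡ 3 and 187 ≡ 3 (mod 4), so (19/187) = −(187/19).
Reduce top mod 19: now compute (16/19).
Pull out 2^4: since 19 ≡ 3 (mod 8), (2/19) = -1, so (2/19)^4 = +1.
Reached (1/19) = 1. Collecting the sign flips along the way, the symbol is +1.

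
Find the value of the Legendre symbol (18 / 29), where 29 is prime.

-1

Pull out 2: since 29 ≡ 5 (mod 8), (2/29) = -1.
Reciprocity: 9 ≡ 1 and 29 ≡ 1 (mod 4), so (9/29) = +(29/9).
Reduce top mod 9: now compute (2/9).
Pull out 2: since 9 ≡ 1 (mod 8), (2/9) = +1.
Reached (1/9) = 1. Collecting the sign flips along the way, the symbol is -1.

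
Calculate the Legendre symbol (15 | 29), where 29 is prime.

-1

Euler's criterion: (15/29) ≡ 15^14 (mod 29).
15^2 ≡ 22 (mod 29)
15^4 ≡ 20 (mod 29)
15^8 ≡ 23 (mod 29)
15^14 = 15^(8+4+2) ≡ 28 (mod 29).
Result is 28 ≡ −1, so (15/29) = −1.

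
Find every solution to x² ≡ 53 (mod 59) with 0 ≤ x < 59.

17, 42

Since 59 ≡ 3 (mod 4), a square root of 53 is 53^((59+1)/4) = 53^15 mod 59.
Repeated squaring: 53^2≡36, 53^4≡57, 53^8≡4 (mod 59).
53^15 = 53^(8+4+2+1) ≡ 17 (mod 59).
Check: 17² = 289 ≡ 53 (mod 59). The two roots are 17 and 42.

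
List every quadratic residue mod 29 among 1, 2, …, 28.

1,4,5,6,7,9,13,16,20,22,23,24,25,28

Square k = 1,…,14 (k and 29−k give the same square):
1²=1, 2²=4, 3²=9, 4²=16, 5²=25, 6²≡7, 7²≡20, 8²≡6, 9²≡23, 10²≡13, 11²≡5, 12²≡28, 13²≡24, 14²≡22 (mod 29).
So the quadratic residues mod 29 are {1, 4, 5, 6, 7, 9, 13, 16, 20, 22, 23, 24, 25, 28}.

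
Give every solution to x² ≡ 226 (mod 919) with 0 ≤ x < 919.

Since 919 ≡ 3 (mod 4), a square root of 226 is 226^((919+1)/4) = 226^230 mod 919.
Repeated squaring: 226^2≡531, 226^4≡747, 226^8≡176, 226^16≡649, 226^32≡299, 226^64≡258, 226^128≡396 (mod 919).
226^230 = 226^(128+64+32+4+2) ≡ 311 (mod 919).
Check: 311² = 96721 ≡ 226 (mod 919). The two roots are 311 and 608.

311, 608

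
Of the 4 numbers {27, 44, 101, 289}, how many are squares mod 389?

2

(27/389) = -1 → non-residue.
(44/389) = +1 → QR.
(101/389) = -1 → non-residue.
(289/389) = +1 → QR.
Total quadratic residues among the 4: 2.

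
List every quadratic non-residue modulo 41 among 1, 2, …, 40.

3 6 7 11 12 13 14 15 17 19 22 24 26 27 28 29 30 34 35 38

Square k = 1,…,20 (k and 41−k give the same square):
1²=1, 2²=4, 3²=9, 4²=16, 5²=25, 6²=36, 7²≡8, 8²≡23, 9²≡40, 10²≡18, 11²≡39, 12²≡21, 13²≡5, 14²≡32, 15²≡20, 16²≡10, 17²≡2, 18²≡37, 19²≡33, 20²≡31 (mod 41).
The residues are {1, 2, 4, 5, 8, 9, 10, 16, 18, 20, 21, 23, 25, 31, 32, 33, 36, 37, 39, 40}; the non-residues are the remaining 20 nonzero classes.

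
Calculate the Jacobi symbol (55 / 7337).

Reciprocity: 55 ≡ 3 and 7337 ≡ 1 (mod 4), so (55/7337) = +(7337/55).
Reduce top mod 55: now compute (22/55).
Pull out 2: since 55 ≡ 7 (mod 8), (2/55) = +1.
Reciprocity: 11 ≡ 3 and 55 ≡ 3 (mod 4), so (11/55) = −(55/11).
Reduce top mod 11: now compute (0/11).
Top reduces to 0: gcd > 1, so the symbol is 0.

0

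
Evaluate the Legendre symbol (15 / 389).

Reciprocity: 15 ≡ 3 and 389 ≡ 1 (mod 4), so (15/389) = +(389/15).
Reduce top mod 15: now compute (14/15).
Pull out 2: since 15 ≡ 7 (mod 8), (2/15) = +1.
Reciprocity: 7 ≡ 3 and 15 ≡ 3 (mod 4), so (7/15) = −(15/7).
Reduce top mod 7: now compute (1/7).
Reached (1/7) = 1. Collecting the sign flips along the way, the symbol is -1.

-1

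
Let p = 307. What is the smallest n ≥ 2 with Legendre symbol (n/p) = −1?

(2/307) = −1, so 2 is the smallest positive non-residue mod 307.

2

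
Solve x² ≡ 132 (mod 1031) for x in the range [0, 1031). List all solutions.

182, 849

Since 1031 ≡ 3 (mod 4), a square root of 132 is 132^((1031+1)/4) = 132^258 mod 1031.
Repeated squaring: 132^2≡928, 132^4≡299, 132^8≡735, 132^16≡1012, 132^32≡361, 132^64≡415, 132^128≡48, 132^256≡242 (mod 1031).
132^258 = 132^(256+2) ≡ 849 (mod 1031).
Check: 849² = 720801 ≡ 132 (mod 1031). The two roots are 182 and 849.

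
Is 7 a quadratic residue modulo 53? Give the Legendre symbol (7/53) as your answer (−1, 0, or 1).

1

Reciprocity: 7 ≡ 3 and 53 ≡ 1 (mod 4), so (7/53) = +(53/7).
Reduce top mod 7: now compute (4/7).
Pull out 2^2: since 7 ≡ 7 (mod 8), (2/7) = +1, so (2/7)^2 = +1.
Reached (1/7) = 1. Collecting the sign flips along the way, the symbol is +1.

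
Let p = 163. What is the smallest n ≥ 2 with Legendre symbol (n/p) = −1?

2

(2/163) = −1, so 2 is the smallest positive non-residue mod 163.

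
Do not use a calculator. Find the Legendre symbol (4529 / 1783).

First reduce: 4529 ≡ 963 (mod 1783).
Reciprocity: 963 ≡ 3 and 1783 ≡ 3 (mod 4), so (963/1783) = −(1783/963).
Reduce top mod 963: now compute (820/963).
Pull out 2^2: since 963 ≡ 3 (mod 8), (2/963) = -1, so (2/963)^2 = +1.
Reciprocity: 205 ≡ 1 and 963 ≡ 3 (mod 4), so (205/963) = +(963/205).
Reduce top mod 205: now compute (143/205).
Reciprocity: 143 ≡ 3 and 205 ≡ 1 (mod 4), so (143/205) = +(205/143).
Reduce top mod 143: now compute (62/143).
Pull out 2: since 143 ≡ 7 (mod 8), (2/143) = +1.
Reciprocity: 31 ≡ 3 and 143 ≡ 3 (mod 4), so (31/143) = −(143/31).
Reduce top mod 31: now compute (19/31).
Reciprocity: 19 ≡ 3 and 31 ≡ 3 (mod 4), so (19/31) = −(31/19).
Reduce top mod 19: now compute (12/19).
Pull out 2^2: since 19 ≡ 3 (mod 8), (2/19) = -1, so (2/19)^2 = +1.
Reciprocity: 3 ≡ 3 and 19 ≡ 3 (mod 4), so (3/19) = −(19/3).
Reduce top mod 3: now compute (1/3).
Reached (1/3) = 1. Collecting the sign flips along the way, the symbol is +1.

1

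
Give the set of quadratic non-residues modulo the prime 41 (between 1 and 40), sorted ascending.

Square k = 1,…,20 (k and 41−k give the same square):
1²=1, 2²=4, 3²=9, 4²=16, 5²=25, 6²=36, 7²≡8, 8²≡23, 9²≡40, 10²≡18, 11²≡39, 12²≡21, 13²≡5, 14²≡32, 15²≡20, 16²≡10, 17²≡2, 18²≡37, 19²≡33, 20²≡31 (mod 41).
The residues are {1, 2, 4, 5, 8, 9, 10, 16, 18, 20, 21, 23, 25, 31, 32, 33, 36, 37, 39, 40}; the non-residues are the remaining 20 nonzero classes.

3,6,7,11,12,13,14,15,17,19,22,24,26,27,28,29,30,34,35,38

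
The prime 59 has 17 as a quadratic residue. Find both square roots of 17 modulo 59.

28, 31

Since 59 ≡ 3 (mod 4), a square root of 17 is 17^((59+1)/4) = 17^15 mod 59.
Repeated squaring: 17^2≡53, 17^4≡36, 17^8≡57 (mod 59).
17^15 = 17^(8+4+2+1) ≡ 28 (mod 59).
Check: 28² = 784 ≡ 17 (mod 59). The two roots are 28 and 31.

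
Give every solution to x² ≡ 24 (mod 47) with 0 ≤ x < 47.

Since 47 ≡ 3 (mod 4), a square root of 24 is 24^((47+1)/4) = 24^12 mod 47.
Repeated squaring: 24^2≡12, 24^4≡3, 24^8≡9 (mod 47).
24^12 = 24^(8+4) ≡ 27 (mod 47).
Check: 27² = 729 ≡ 24 (mod 47). The two roots are 20 and 27.

20, 27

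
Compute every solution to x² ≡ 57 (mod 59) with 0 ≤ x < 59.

Since 59 ≡ 3 (mod 4), a square root of 57 is 57^((59+1)/4) = 57^15 mod 59.
Repeated squaring: 57^2≡4, 57^4≡16, 57^8≡20 (mod 59).
57^15 = 57^(8+4+2+1) ≡ 36 (mod 59).
Check: 36² = 1296 ≡ 57 (mod 59). The two roots are 23 and 36.

23, 36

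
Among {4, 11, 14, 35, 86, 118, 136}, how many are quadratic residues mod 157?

6

(4/157) = +1 → QR.
(11/157) = +1 → QR.
(14/157) = +1 → QR.
(35/157) = +1 → QR.
(86/157) = +1 → QR.
(118/157) = +1 → QR.
(136/157) = -1 → non-residue.
Total quadratic residues among the 7: 6.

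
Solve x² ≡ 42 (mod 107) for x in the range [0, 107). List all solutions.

16, 91

Since 107 ≡ 3 (mod 4), a square root of 42 is 42^((107+1)/4) = 42^27 mod 107.
Repeated squaring: 42^2≡52, 42^4≡29, 42^8≡92, 42^16≡11 (mod 107).
42^27 = 42^(16+8+2+1) ≡ 16 (mod 107).
Check: 16² = 256 ≡ 42 (mod 107). The two roots are 16 and 91.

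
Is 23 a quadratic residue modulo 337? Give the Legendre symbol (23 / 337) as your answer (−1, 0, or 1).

-1

Euler's criterion: (23/337) ≡ 23^168 (mod 337).
23^2 ≡ 192 (mod 337)
23^4 ≡ 131 (mod 337)
23^8 ≡ 311 (mod 337)
23^16 ≡ 2 (mod 337)
23^32 ≡ 4 (mod 337)
23^64 ≡ 16 (mod 337)
23^128 ≡ 256 (mod 337)
23^168 = 23^(128+32+8) ≡ 336 (mod 337).
Result is 336 ≡ −1, so (23/337) = −1.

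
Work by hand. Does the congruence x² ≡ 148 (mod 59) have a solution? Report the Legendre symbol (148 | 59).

-1

First reduce: 148 ≡ 30 (mod 59).
Pull out 2: since 59 ≡ 3 (mod 8), (2/59) = -1.
Reciprocity: 15 ≡ 3 and 59 ≡ 3 (mod 4), so (15/59) = −(59/15).
Reduce top mod 15: now compute (14/15).
Pull out 2: since 15 ≡ 7 (mod 8), (2/15) = +1.
Reciprocity: 7 ≡ 3 and 15 ≡ 3 (mod 4), so (7/15) = −(15/7).
Reduce top mod 7: now compute (1/7).
Reached (1/7) = 1. Collecting the sign flips along the way, the symbol is -1.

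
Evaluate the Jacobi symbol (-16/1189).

First reduce: -16 ≡ 1173 (mod 1189).
Reciprocity: 1173 ≡ 1 and 1189 ≡ 1 (mod 4), so (1173/1189) = +(1189/1173).
Reduce top mod 1173: now compute (16/1173).
Pull out 2^4: since 1173 ≡ 5 (mod 8), (2/1173) = -1, so (2/1173)^4 = +1.
Reached (1/1173) = 1. Collecting the sign flips along the way, the symbol is +1.

1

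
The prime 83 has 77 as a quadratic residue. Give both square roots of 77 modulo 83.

34, 49

Since 83 ≡ 3 (mod 4), a square root of 77 is 77^((83+1)/4) = 77^21 mod 83.
Repeated squaring: 77^2≡36, 77^4≡51, 77^8≡28, 77^16≡37 (mod 83).
77^21 = 77^(16+4+1) ≡ 49 (mod 83).
Check: 49² = 2401 ≡ 77 (mod 83). The two roots are 34 and 49.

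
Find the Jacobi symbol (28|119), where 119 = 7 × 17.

0

Pull out 2^2: since 119 ≡ 7 (mod 8), (2/119) = +1, so (2/119)^2 = +1.
Reciprocity: 7 ≡ 3 and 119 ≡ 3 (mod 4), so (7/119) = −(119/7).
Reduce top mod 7: now compute (0/7).
Top reduces to 0: gcd > 1, so the symbol is 0.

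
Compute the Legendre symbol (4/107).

1

Euler's criterion: (4/107) ≡ 4^53 (mod 107).
4^2 ≡ 16 (mod 107)
4^4 ≡ 42 (mod 107)
4^8 ≡ 52 (mod 107)
4^16 ≡ 29 (mod 107)
4^32 ≡ 92 (mod 107)
4^53 = 4^(32+16+4+1) ≡ 1 (mod 107).
Result is 1, so (4/107) = 1.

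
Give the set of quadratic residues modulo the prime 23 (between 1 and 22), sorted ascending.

Square k = 1,…,11 (k and 23−k give the same square):
1²=1, 2²=4, 3²=9, 4²=16, 5²≡2, 6²≡13, 7²≡3, 8²≡18, 9²≡12, 10²≡8, 11²≡6 (mod 23).
So the quadratic residues mod 23 are {1, 2, 3, 4, 6, 8, 9, 12, 13, 16, 18}.

1,2,3,4,6,8,9,12,13,16,18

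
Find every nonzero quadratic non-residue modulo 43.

2,3,5,7,8,12,18,19,20,22,26,27,28,29,30,32,33,34,37,39,42

Square k = 1,…,21 (k and 43−k give the same square):
1²=1, 2²=4, 3²=9, 4²=16, 5²=25, 6²=36, 7²≡6, 8²≡21, 9²≡38, 10²≡14, 11²≡35, 12²≡15, 13²≡40, 14²≡24, 15²≡10, 16²≡41, 17²≡31, 18²≡23, 19²≡17, 20²≡13, 21²≡11 (mod 43).
The residues are {1, 4, 6, 9, 10, 11, 13, 14, 15, 16, 17, 21, 23, 24, 25, 31, 35, 36, 38, 40, 41}; the non-residues are the remaining 21 nonzero classes.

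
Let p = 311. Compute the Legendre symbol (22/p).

-1

Pull out 2: since 311 ≡ 7 (mod 8), (2/311) = +1.
Reciprocity: 11 ≡ 3 and 311 ≡ 3 (mod 4), so (11/311) = −(311/11).
Reduce top mod 11: now compute (3/11).
Reciprocity: 3 ≡ 3 and 11 ≡ 3 (mod 4), so (3/11) = −(11/3).
Reduce top mod 3: now compute (2/3).
Pull out 2: since 3 ≡ 3 (mod 8), (2/3) = -1.
Reached (1/3) = 1. Collecting the sign flips along the way, the symbol is -1.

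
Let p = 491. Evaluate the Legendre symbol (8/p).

-1

Pull out 2^3: since 491 ≡ 3 (mod 8), (2/491) = -1, so (2/491)^3 = -1.
Reached (1/491) = 1. Collecting the sign flips along the way, the symbol is -1.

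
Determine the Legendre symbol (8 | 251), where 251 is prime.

-1

Pull out 2^3: since 251 ≡ 3 (mod 8), (2/251) = -1, so (2/251)^3 = -1.
Reached (1/251) = 1. Collecting the sign flips along the way, the symbol is -1.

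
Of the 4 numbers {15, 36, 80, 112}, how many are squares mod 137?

3

(15/137) = +1 → QR.
(36/137) = +1 → QR.
(80/137) = -1 → non-residue.
(112/137) = +1 → QR.
Total quadratic residues among the 4: 3.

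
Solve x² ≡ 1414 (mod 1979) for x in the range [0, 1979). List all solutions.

537, 1442

Since 1979 ≡ 3 (mod 4), a square root of 1414 is 1414^((1979+1)/4) = 1414^495 mod 1979.
Repeated squaring: 1414^2≡606, 1414^4≡1121, 1414^8≡1955, 1414^16≡576, 1414^32≡1283, 1414^64≡1540, 1414^128≡758, 1414^256≡654 (mod 1979).
1414^495 = 1414^(256+128+64+32+8+4+2+1) ≡ 537 (mod 1979).
Check: 537² = 288369 ≡ 1414 (mod 1979). The two roots are 537 and 1442.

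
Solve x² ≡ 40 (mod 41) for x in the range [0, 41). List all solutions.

9, 32

41 ≡ 1 (mod 4), so we find a root by search.
Trying successive values, 9² = 81 ≡ 40 (mod 41). The other root is 41 − 9 = 32.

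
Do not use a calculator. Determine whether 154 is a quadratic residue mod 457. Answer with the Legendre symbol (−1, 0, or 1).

Euler's criterion: (154/457) ≡ 154^228 (mod 457).
154^2 ≡ 409 (mod 457)
154^4 ≡ 19 (mod 457)
154^8 ≡ 361 (mod 457)
154^16 ≡ 76 (mod 457)
154^32 ≡ 292 (mod 457)
154^64 ≡ 262 (mod 457)
154^128 ≡ 94 (mod 457)
154^228 = 154^(128+64+32+4) ≡ 456 (mod 457).
Result is 456 ≡ −1, so (154/457) = −1.

-1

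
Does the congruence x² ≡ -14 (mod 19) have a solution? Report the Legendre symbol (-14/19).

First reduce: -14 ≡ 5 (mod 19).
Reciprocity: 5 ≡ 1 and 19 ≡ 3 (mod 4), so (5/19) = +(19/5).
Reduce top mod 5: now compute (4/5).
Pull out 2^2: since 5 ≡ 5 (mod 8), (2/5) = -1, so (2/5)^2 = +1.
Reached (1/5) = 1. Collecting the sign flips along the way, the symbol is +1.

1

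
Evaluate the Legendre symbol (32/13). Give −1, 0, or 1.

-1

First reduce: 32 ≡ 6 (mod 13).
Pull out 2: since 13 ≡ 5 (mod 8), (2/13) = -1.
Reciprocity: 3 ≡ 3 and 13 ≡ 1 (mod 4), so (3/13) = +(13/3).
Reduce top mod 3: now compute (1/3).
Reached (1/3) = 1. Collecting the sign flips along the way, the symbol is -1.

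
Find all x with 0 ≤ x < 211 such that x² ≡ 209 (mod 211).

Since 211 ≡ 3 (mod 4), a square root of 209 is 209^((211+1)/4) = 209^53 mod 211.
Repeated squaring: 209^2≡4, 209^4≡16, 209^8≡45, 209^16≡126, 209^32≡51 (mod 211).
209^53 = 209^(32+16+4+1) ≡ 93 (mod 211).
Check: 93² = 8649 ≡ 209 (mod 211). The two roots are 93 and 118.

93, 118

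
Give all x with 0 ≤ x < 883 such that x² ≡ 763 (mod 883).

214, 669

Since 883 ≡ 3 (mod 4), a square root of 763 is 763^((883+1)/4) = 763^221 mod 883.
Repeated squaring: 763^2≡272, 763^4≡695, 763^8≡24, 763^16≡576, 763^32≡651, 763^64≡844, 763^128≡638 (mod 883).
763^221 = 763^(128+64+16+8+4+1) ≡ 214 (mod 883).
Check: 214² = 45796 ≡ 763 (mod 883). The two roots are 214 and 669.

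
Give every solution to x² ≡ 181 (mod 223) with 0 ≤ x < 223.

Since 223 ≡ 3 (mod 4), a square root of 181 is 181^((223+1)/4) = 181^56 mod 223.
Repeated squaring: 181^2≡203, 181^4≡177, 181^8≡109, 181^16≡62, 181^32≡53 (mod 223).
181^56 = 181^(32+16+8) ≡ 36 (mod 223).
Check: 36² = 1296 ≡ 181 (mod 223). The two roots are 36 and 187.

36, 187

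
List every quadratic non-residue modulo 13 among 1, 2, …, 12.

2,5,6,7,8,11

Square k = 1,…,6 (k and 13−k give the same square):
1²=1, 2²=4, 3²=9, 4²≡3, 5²≡12, 6²≡10 (mod 13).
The residues are {1, 3, 4, 9, 10, 12}; the non-residues are the remaining 6 nonzero classes.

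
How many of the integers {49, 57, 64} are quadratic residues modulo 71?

(49/71) = +1 → QR.
(57/71) = +1 → QR.
(64/71) = +1 → QR.
Total quadratic residues among the 3: 3.

3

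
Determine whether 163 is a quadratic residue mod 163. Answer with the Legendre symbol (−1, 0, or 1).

First reduce: 163 ≡ 0 (mod 163).
Top reduces to 0: gcd > 1, so the symbol is 0.

0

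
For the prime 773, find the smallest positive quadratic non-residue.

2

(2/773) = −1, so 2 is the smallest positive non-residue mod 773.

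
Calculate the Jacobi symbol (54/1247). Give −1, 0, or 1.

1

Pull out 2: since 1247 ≡ 7 (mod 8), (2/1247) = +1.
Reciprocity: 27 ≡ 3 and 1247 ≡ 3 (mod 4), so (27/1247) = −(1247/27).
Reduce top mod 27: now compute (5/27).
Reciprocity: 5 ≡ 1 and 27 ≡ 3 (mod 4), so (5/27) = +(27/5).
Reduce top mod 5: now compute (2/5).
Pull out 2: since 5 ≡ 5 (mod 8), (2/5) = -1.
Reached (1/5) = 1. Collecting the sign flips along the way, the symbol is +1.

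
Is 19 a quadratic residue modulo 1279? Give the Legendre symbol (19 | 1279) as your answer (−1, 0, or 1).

-1

Reciprocity: 19 ≡ 3 and 1279 ≡ 3 (mod 4), so (19/1279) = −(1279/19).
Reduce top mod 19: now compute (6/19).
Pull out 2: since 19 ≡ 3 (mod 8), (2/19) = -1.
Reciprocity: 3 ≡ 3 and 19 ≡ 3 (mod 4), so (3/19) = −(19/3).
Reduce top mod 3: now compute (1/3).
Reached (1/3) = 1. Collecting the sign flips along the way, the symbol is -1.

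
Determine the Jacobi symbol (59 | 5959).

0

Reciprocity: 59 ≡ 3 and 5959 ≡ 3 (mod 4), so (59/5959) = −(5959/59).
Reduce top mod 59: now compute (0/59).
Top reduces to 0: gcd > 1, so the symbol is 0.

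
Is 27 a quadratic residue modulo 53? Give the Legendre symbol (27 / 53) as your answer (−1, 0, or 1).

Reciprocity: 27 ≡ 3 and 53 ≡ 1 (mod 4), so (27/53) = +(53/27).
Reduce top mod 27: now compute (26/27).
Pull out 2: since 27 ≡ 3 (mod 8), (2/27) = -1.
Reciprocity: 13 ≡ 1 and 27 ≡ 3 (mod 4), so (13/27) = +(27/13).
Reduce top mod 13: now compute (1/13).
Reached (1/13) = 1. Collecting the sign flips along the way, the symbol is -1.

-1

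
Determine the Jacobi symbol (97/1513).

-1

Reciprocity: 97 ≡ 1 and 1513 ≡ 1 (mod 4), so (97/1513) = +(1513/97).
Reduce top mod 97: now compute (58/97).
Pull out 2: since 97 ≡ 1 (mod 8), (2/97) = +1.
Reciprocity: 29 ≡ 1 and 97 ≡ 1 (mod 4), so (29/97) = +(97/29).
Reduce top mod 29: now compute (10/29).
Pull out 2: since 29 ≡ 5 (mod 8), (2/29) = -1.
Reciprocity: 5 ≡ 1 and 29 ≡ 1 (mod 4), so (5/29) = +(29/5).
Reduce top mod 5: now compute (4/5).
Pull out 2^2: since 5 ≡ 5 (mod 8), (2/5) = -1, so (2/5)^2 = +1.
Reached (1/5) = 1. Collecting the sign flips along the way, the symbol is -1.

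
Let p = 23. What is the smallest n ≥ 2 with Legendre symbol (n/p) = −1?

(2/23) = +1, so 2 is a residue.
(3/23) = +1, so 3 is a residue.
(4/23) = +1, so 4 is a residue.
(5/23) = −1, so 5 is the smallest positive non-residue mod 23.

5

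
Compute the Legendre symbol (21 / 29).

Reciprocity: 21 ≡ 1 and 29 ≡ 1 (mod 4), so (21/29) = +(29/21).
Reduce top mod 21: now compute (8/21).
Pull out 2^3: since 21 ≡ 5 (mod 8), (2/21) = -1, so (2/21)^3 = -1.
Reached (1/21) = 1. Collecting the sign flips along the way, the symbol is -1.

-1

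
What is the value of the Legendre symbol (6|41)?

Pull out 2: since 41 ≡ 1 (mod 8), (2/41) = +1.
Reciprocity: 3 ≡ 3 and 41 ≡ 1 (mod 4), so (3/41) = +(41/3).
Reduce top mod 3: now compute (2/3).
Pull out 2: since 3 ≡ 3 (mod 8), (2/3) = -1.
Reached (1/3) = 1. Collecting the sign flips along the way, the symbol is -1.

-1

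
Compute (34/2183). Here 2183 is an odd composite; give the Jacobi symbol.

Pull out 2: since 2183 ≡ 7 (mod 8), (2/2183) = +1.
Reciprocity: 17 ≡ 1 and 2183 ≡ 3 (mod 4), so (17/2183) = +(2183/17).
Reduce top mod 17: now compute (7/17).
Reciprocity: 7 ≡ 3 and 17 ≡ 1 (mod 4), so (7/17) = +(17/7).
Reduce top mod 7: now compute (3/7).
Reciprocity: 3 ≡ 3 and 7 ≡ 3 (mod 4), so (3/7) = −(7/3).
Reduce top mod 3: now compute (1/3).
Reached (1/3) = 1. Collecting the sign flips along the way, the symbol is -1.

-1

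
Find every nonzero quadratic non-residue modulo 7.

Square k = 1,…,3 (k and 7−k give the same square):
1²=1, 2²=4, 3²≡2 (mod 7).
The residues are {1, 2, 4}; the non-residues are the remaining 3 nonzero classes.

3 5 6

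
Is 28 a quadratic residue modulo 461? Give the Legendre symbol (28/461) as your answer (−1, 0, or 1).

-1

Pull out 2^2: since 461 ≡ 5 (mod 8), (2/461) = -1, so (2/461)^2 = +1.
Reciprocity: 7 ≡ 3 and 461 ≡ 1 (mod 4), so (7/461) = +(461/7).
Reduce top mod 7: now compute (6/7).
Pull out 2: since 7 ≡ 7 (mod 8), (2/7) = +1.
Reciprocity: 3 ≡ 3 and 7 ≡ 3 (mod 4), so (3/7) = −(7/3).
Reduce top mod 3: now compute (1/3).
Reached (1/3) = 1. Collecting the sign flips along the way, the symbol is -1.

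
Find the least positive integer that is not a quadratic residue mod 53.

2

(2/53) = −1, so 2 is the smallest positive non-residue mod 53.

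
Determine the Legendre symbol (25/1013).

Euler's criterion: (25/1013) ≡ 25^506 (mod 1013).
25^2 ≡ 625 (mod 1013)
25^4 ≡ 620 (mod 1013)
25^8 ≡ 473 (mod 1013)
25^16 ≡ 869 (mod 1013)
25^32 ≡ 476 (mod 1013)
25^64 ≡ 677 (mod 1013)
25^128 ≡ 453 (mod 1013)
25^256 ≡ 583 (mod 1013)
25^506 = 25^(256+128+64+32+16+8+2) ≡ 1 (mod 1013).
Result is 1, so (25/1013) = 1.

1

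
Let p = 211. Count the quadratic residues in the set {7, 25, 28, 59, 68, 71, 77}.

(7/211) = -1 → non-residue.
(25/211) = +1 → QR.
(28/211) = -1 → non-residue.
(59/211) = +1 → QR.
(68/211) = -1 → non-residue.
(71/211) = +1 → QR.
(77/211) = -1 → non-residue.
Total quadratic residues among the 7: 3.

3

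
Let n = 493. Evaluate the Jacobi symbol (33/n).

Reciprocity: 33 ≡ 1 and 493 ≡ 1 (mod 4), so (33/493) = +(493/33).
Reduce top mod 33: now compute (31/33).
Reciprocity: 31 ≡ 3 and 33 ≡ 1 (mod 4), so (31/33) = +(33/31).
Reduce top mod 31: now compute (2/31).
Pull out 2: since 31 ≡ 7 (mod 8), (2/31) = +1.
Reached (1/31) = 1. Collecting the sign flips along the way, the symbol is +1.

1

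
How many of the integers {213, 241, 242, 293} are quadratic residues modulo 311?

(213/311) = -1 → non-residue.
(241/311) = -1 → non-residue.
(242/311) = +1 → QR.
(293/311) = -1 → non-residue.
Total quadratic residues among the 4: 1.

1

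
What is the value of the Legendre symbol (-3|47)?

First reduce: -3 ≡ 44 (mod 47).
Pull out 2^2: since 47 ≡ 7 (mod 8), (2/47) = +1, so (2/47)^2 = +1.
Reciprocity: 11 ≡ 3 and 47 ≡ 3 (mod 4), so (11/47) = −(47/11).
Reduce top mod 11: now compute (3/11).
Reciprocity: 3 ≡ 3 and 11 ≡ 3 (mod 4), so (3/11) = −(11/3).
Reduce top mod 3: now compute (2/3).
Pull out 2: since 3 ≡ 3 (mod 8), (2/3) = -1.
Reached (1/3) = 1. Collecting the sign flips along the way, the symbol is -1.

-1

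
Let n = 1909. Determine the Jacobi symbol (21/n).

-1

Reciprocity: 21 ≡ 1 and 1909 ≡ 1 (mod 4), so (21/1909) = +(1909/21).
Reduce top mod 21: now compute (19/21).
Reciprocity: 19 ≡ 3 and 21 ≡ 1 (mod 4), so (19/21) = +(21/19).
Reduce top mod 19: now compute (2/19).
Pull out 2: since 19 ≡ 3 (mod 8), (2/19) = -1.
Reached (1/19) = 1. Collecting the sign flips along the way, the symbol is -1.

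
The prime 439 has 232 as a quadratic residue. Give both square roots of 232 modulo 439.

Since 439 ≡ 3 (mod 4), a square root of 232 is 232^((439+1)/4) = 232^110 mod 439.
Repeated squaring: 232^2≡266, 232^4≡77, 232^8≡222, 232^16≡116, 232^32≡286, 232^64≡142 (mod 439).
232^110 = 232^(64+32+8+4+2) ≡ 167 (mod 439).
Check: 167² = 27889 ≡ 232 (mod 439). The two roots are 167 and 272.

167, 272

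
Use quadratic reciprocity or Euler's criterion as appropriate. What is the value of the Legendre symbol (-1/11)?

Euler's criterion: (-1/11) ≡ 10^5 (mod 11).
10^2 ≡ 1 (mod 11)
10^4 ≡ 1 (mod 11)
10^5 = 10^(4+1) ≡ 10 (mod 11).
Result is 10 ≡ −1, so (-1/11) = −1.

-1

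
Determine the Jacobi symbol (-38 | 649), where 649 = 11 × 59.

First reduce: -38 ≡ 611 (mod 649).
Reciprocity: 611 ≡ 3 and 649 ≡ 1 (mod 4), so (611/649) = +(649/611).
Reduce top mod 611: now compute (38/611).
Pull out 2: since 611 ≡ 3 (mod 8), (2/611) = -1.
Reciprocity: 19 ≡ 3 and 611 ≡ 3 (mod 4), so (19/611) = −(611/19).
Reduce top mod 19: now compute (3/19).
Reciprocity: 3 ≡ 3 and 19 ≡ 3 (mod 4), so (3/19) = −(19/3).
Reduce top mod 3: now compute (1/3).
Reached (1/3) = 1. Collecting the sign flips along the way, the symbol is -1.

-1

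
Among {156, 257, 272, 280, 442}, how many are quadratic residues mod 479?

3

(156/479) = -1 → non-residue.
(257/479) = +1 → QR.
(272/479) = -1 → non-residue.
(280/479) = +1 → QR.
(442/479) = +1 → QR.
Total quadratic residues among the 5: 3.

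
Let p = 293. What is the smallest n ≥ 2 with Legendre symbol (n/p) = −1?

2

(2/293) = −1, so 2 is the smallest positive non-residue mod 293.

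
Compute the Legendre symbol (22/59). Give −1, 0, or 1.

1

Euler's criterion: (22/59) ≡ 22^29 (mod 59).
22^2 ≡ 12 (mod 59)
22^4 ≡ 26 (mod 59)
22^8 ≡ 27 (mod 59)
22^16 ≡ 21 (mod 59)
22^29 = 22^(16+8+4+1) ≡ 1 (mod 59).
Result is 1, so (22/59) = 1.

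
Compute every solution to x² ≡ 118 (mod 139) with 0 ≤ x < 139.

Since 139 ≡ 3 (mod 4), a square root of 118 is 118^((139+1)/4) = 118^35 mod 139.
Repeated squaring: 118^2≡24, 118^4≡20, 118^8≡122, 118^16≡11, 118^32≡121 (mod 139).
118^35 = 118^(32+2+1) ≡ 37 (mod 139).
Check: 37² = 1369 ≡ 118 (mod 139). The two roots are 37 and 102.

37, 102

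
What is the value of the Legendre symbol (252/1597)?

1

Pull out 2^2: since 1597 ≡ 5 (mod 8), (2/1597) = -1, so (2/1597)^2 = +1.
Reciprocity: 63 ≡ 3 and 1597 ≡ 1 (mod 4), so (63/1597) = +(1597/63).
Reduce top mod 63: now compute (22/63).
Pull out 2: since 63 ≡ 7 (mod 8), (2/63) = +1.
Reciprocity: 11 ≡ 3 and 63 ≡ 3 (mod 4), so (11/63) = −(63/11).
Reduce top mod 11: now compute (8/11).
Pull out 2^3: since 11 ≡ 3 (mod 8), (2/11) = -1, so (2/11)^3 = -1.
Reached (1/11) = 1. Collecting the sign flips along the way, the symbol is +1.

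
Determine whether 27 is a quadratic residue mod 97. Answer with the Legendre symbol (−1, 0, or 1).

Reciprocity: 27 ≡ 3 and 97 ≡ 1 (mod 4), so (27/97) = +(97/27).
Reduce top mod 27: now compute (16/27).
Pull out 2^4: since 27 ≡ 3 (mod 8), (2/27) = -1, so (2/27)^4 = +1.
Reached (1/27) = 1. Collecting the sign flips along the way, the symbol is +1.

1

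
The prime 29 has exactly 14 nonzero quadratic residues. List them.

Square k = 1,…,14 (k and 29−k give the same square):
1²=1, 2²=4, 3²=9, 4²=16, 5²=25, 6²≡7, 7²≡20, 8²≡6, 9²≡23, 10²≡13, 11²≡5, 12²≡28, 13²≡24, 14²≡22 (mod 29).
So the quadratic residues mod 29 are {1, 4, 5, 6, 7, 9, 13, 16, 20, 22, 23, 24, 25, 28}.

1, 4, 5, 6, 7, 9, 13, 16, 20, 22, 23, 24, 25, 28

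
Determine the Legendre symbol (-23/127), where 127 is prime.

First reduce: -23 ≡ 104 (mod 127).
Pull out 2^3: since 127 ≡ 7 (mod 8), (2/127) = +1, so (2/127)^3 = +1.
Reciprocity: 13 ≡ 1 and 127 ≡ 3 (mod 4), so (13/127) = +(127/13).
Reduce top mod 13: now compute (10/13).
Pull out 2: since 13 ≡ 5 (mod 8), (2/13) = -1.
Reciprocity: 5 ≡ 1 and 13 ≡ 1 (mod 4), so (5/13) = +(13/5).
Reduce top mod 5: now compute (3/5).
Reciprocity: 3 ≡ 3 and 5 ≡ 1 (mod 4), so (3/5) = +(5/3).
Reduce top mod 3: now compute (2/3).
Pull out 2: since 3 ≡ 3 (mod 8), (2/3) = -1.
Reached (1/3) = 1. Collecting the sign flips along the way, the symbol is +1.

1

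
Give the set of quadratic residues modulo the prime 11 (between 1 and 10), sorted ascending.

1 3 4 5 9

Square k = 1,…,5 (k and 11−k give the same square):
1²=1, 2²=4, 3²=9, 4²≡5, 5²≡3 (mod 11).
So the quadratic residues mod 11 are {1, 3, 4, 5, 9}.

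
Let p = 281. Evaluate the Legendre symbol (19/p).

Reciprocity: 19 ≡ 3 and 281 ≡ 1 (mod 4), so (19/281) = +(281/19).
Reduce top mod 19: now compute (15/19).
Reciprocity: 15 ≡ 3 and 19 ≡ 3 (mod 4), so (15/19) = −(19/15).
Reduce top mod 15: now compute (4/15).
Pull out 2^2: since 15 ≡ 7 (mod 8), (2/15) = +1, so (2/15)^2 = +1.
Reached (1/15) = 1. Collecting the sign flips along the way, the symbol is -1.

-1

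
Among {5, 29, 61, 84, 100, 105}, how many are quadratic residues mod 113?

3

(5/113) = -1 → non-residue.
(29/113) = -1 → non-residue.
(61/113) = +1 → QR.
(84/113) = -1 → non-residue.
(100/113) = +1 → QR.
(105/113) = +1 → QR.
Total quadratic residues among the 6: 3.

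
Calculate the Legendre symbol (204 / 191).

First reduce: 204 ≡ 13 (mod 191).
Reciprocity: 13 ≡ 1 and 191 ≡ 3 (mod 4), so (13/191) = +(191/13).
Reduce top mod 13: now compute (9/13).
Reciprocity: 9 ≡ 1 and 13 ≡ 1 (mod 4), so (9/13) = +(13/9).
Reduce top mod 9: now compute (4/9).
Pull out 2^2: since 9 ≡ 1 (mod 8), (2/9) = +1, so (2/9)^2 = +1.
Reached (1/9) = 1. Collecting the sign flips along the way, the symbol is +1.

1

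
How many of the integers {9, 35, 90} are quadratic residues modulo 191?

(9/191) = +1 → QR.
(35/191) = -1 → non-residue.
(90/191) = +1 → QR.
Total quadratic residues among the 3: 2.

2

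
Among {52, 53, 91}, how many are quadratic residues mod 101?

1

(52/101) = +1 → QR.
(53/101) = -1 → non-residue.
(91/101) = -1 → non-residue.
Total quadratic residues among the 3: 1.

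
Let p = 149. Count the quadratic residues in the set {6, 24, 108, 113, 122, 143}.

4

(6/149) = +1 → QR.
(24/149) = +1 → QR.
(108/149) = -1 → non-residue.
(113/149) = +1 → QR.
(122/149) = -1 → non-residue.
(143/149) = +1 → QR.
Total quadratic residues among the 6: 4.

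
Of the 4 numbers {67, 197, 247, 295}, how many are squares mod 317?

2

(67/317) = +1 → QR.
(197/317) = -1 → non-residue.
(247/317) = +1 → QR.
(295/317) = -1 → non-residue.
Total quadratic residues among the 4: 2.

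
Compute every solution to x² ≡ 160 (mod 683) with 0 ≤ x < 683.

Since 683 ≡ 3 (mod 4), a square root of 160 is 160^((683+1)/4) = 160^171 mod 683.
Repeated squaring: 160^2≡329, 160^4≡327, 160^8≡381, 160^16≡365, 160^32≡40, 160^64≡234, 160^128≡116 (mod 683).
160^171 = 160^(128+32+8+2+1) ≡ 636 (mod 683).
Check: 636² = 404496 ≡ 160 (mod 683). The two roots are 47 and 636.

47, 636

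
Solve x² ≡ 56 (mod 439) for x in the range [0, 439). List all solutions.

Since 439 ≡ 3 (mod 4), a square root of 56 is 56^((439+1)/4) = 56^110 mod 439.
Repeated squaring: 56^2≡63, 56^4≡18, 56^8≡324, 56^16≡55, 56^32≡391, 56^64≡109 (mod 439).
56^110 = 56^(64+32+8+4+2) ≡ 345 (mod 439).
Check: 345² = 119025 ≡ 56 (mod 439). The two roots are 94 and 345.

94, 345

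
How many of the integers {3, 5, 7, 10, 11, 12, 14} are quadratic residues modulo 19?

3

(3/19) = -1 → non-residue.
(5/19) = +1 → QR.
(7/19) = +1 → QR.
(10/19) = -1 → non-residue.
(11/19) = +1 → QR.
(12/19) = -1 → non-residue.
(14/19) = -1 → non-residue.
Total quadratic residues among the 7: 3.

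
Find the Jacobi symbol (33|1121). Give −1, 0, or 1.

Reciprocity: 33 ≡ 1 and 1121 ≡ 1 (mod 4), so (33/1121) = +(1121/33).
Reduce top mod 33: now compute (32/33).
Pull out 2^5: since 33 ≡ 1 (mod 8), (2/33) = +1, so (2/33)^5 = +1.
Reached (1/33) = 1. Collecting the sign flips along the way, the symbol is +1.

1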